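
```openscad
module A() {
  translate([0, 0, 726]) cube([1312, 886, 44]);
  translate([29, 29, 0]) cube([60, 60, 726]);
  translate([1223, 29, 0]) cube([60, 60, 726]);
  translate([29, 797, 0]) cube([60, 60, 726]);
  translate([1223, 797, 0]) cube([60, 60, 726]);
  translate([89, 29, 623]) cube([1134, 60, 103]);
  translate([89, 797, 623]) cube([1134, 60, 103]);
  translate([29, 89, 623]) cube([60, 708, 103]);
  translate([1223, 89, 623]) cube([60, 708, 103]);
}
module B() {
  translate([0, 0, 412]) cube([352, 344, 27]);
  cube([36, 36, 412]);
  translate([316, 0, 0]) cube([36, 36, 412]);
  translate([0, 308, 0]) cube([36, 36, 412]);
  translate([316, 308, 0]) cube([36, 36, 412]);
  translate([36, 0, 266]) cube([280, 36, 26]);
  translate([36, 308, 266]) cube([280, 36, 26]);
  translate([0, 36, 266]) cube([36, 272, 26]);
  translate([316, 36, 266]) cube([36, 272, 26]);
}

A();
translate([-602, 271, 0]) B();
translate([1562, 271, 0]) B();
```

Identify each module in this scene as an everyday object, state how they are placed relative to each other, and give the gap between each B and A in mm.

A is a table. B is a stool. Two stools sit around the table at the −x, +x sides. The gap between each stool and the table is 250 mm.

Each stool's nearest face is 250 mm from the table's bounding box.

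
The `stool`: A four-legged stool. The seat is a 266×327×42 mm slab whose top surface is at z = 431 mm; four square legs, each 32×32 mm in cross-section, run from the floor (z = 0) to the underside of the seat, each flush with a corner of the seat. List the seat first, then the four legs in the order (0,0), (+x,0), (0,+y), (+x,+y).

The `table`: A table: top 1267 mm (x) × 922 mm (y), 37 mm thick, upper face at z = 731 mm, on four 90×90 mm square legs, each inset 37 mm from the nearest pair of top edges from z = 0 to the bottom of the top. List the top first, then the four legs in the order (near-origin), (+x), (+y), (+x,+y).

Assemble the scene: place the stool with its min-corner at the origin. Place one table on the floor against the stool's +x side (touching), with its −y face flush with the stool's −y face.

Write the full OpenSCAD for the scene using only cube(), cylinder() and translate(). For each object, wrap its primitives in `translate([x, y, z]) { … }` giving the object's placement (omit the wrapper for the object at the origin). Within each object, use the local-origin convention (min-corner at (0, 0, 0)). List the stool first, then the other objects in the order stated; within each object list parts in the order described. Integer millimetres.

translate([0, 0, 389]) cube([266, 327, 42]);
cube([32, 32, 389]);
translate([234, 0, 0]) cube([32, 32, 389]);
translate([0, 295, 0]) cube([32, 32, 389]);
translate([234, 295, 0]) cube([32, 32, 389]);
translate([266, 0, 0]) {
  translate([0, 0, 694]) cube([1267, 922, 37]);
  translate([37, 37, 0]) cube([90, 90, 694]);
  translate([1140, 37, 0]) cube([90, 90, 694]);
  translate([37, 795, 0]) cube([90, 90, 694]);
  translate([1140, 795, 0]) cube([90, 90, 694]);
}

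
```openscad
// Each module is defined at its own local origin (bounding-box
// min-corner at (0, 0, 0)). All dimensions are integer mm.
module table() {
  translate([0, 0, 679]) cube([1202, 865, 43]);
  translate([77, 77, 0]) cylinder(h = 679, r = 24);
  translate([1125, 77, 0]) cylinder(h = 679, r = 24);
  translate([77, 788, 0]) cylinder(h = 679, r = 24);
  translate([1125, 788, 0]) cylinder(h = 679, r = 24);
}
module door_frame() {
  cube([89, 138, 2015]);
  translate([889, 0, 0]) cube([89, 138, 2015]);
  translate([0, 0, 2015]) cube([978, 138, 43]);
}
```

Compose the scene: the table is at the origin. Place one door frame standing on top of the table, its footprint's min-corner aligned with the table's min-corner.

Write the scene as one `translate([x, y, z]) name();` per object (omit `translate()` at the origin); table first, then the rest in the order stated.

table();
translate([0, 0, 722]) door_frame();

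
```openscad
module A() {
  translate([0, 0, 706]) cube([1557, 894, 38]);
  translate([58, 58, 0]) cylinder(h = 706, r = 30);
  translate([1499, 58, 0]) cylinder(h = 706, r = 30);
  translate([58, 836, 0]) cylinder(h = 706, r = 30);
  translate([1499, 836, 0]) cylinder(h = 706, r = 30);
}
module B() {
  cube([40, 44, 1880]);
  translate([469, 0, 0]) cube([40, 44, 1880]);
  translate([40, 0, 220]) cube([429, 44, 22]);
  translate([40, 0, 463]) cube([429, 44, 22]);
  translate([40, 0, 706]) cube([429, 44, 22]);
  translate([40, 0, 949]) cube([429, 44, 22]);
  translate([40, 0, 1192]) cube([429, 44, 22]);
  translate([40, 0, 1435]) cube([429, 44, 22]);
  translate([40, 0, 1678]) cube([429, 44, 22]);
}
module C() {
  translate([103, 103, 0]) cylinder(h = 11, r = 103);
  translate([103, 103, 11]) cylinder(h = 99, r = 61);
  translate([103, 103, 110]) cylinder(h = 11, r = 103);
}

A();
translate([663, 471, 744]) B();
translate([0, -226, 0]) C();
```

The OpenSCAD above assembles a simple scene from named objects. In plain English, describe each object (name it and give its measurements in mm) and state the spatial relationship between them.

A is a rectangular dining table. The top is 1557×894×38 mm with its upper surface at z = 744 mm. It stands on four round legs of 60 mm diameter, each leg's bounding box inset 28 mm from the nearest pair of top edges, running from the floor to the underside of the top.

B is a wooden ladder with two side rails of 40×44 mm section and 1880 mm height, set 509 mm apart overall. Between them run 7 rectangular rungs (44 mm deep, 22 mm thick), front faces flush with the rails' −y face. The bottom of the first rung is 220 mm above the floor and each subsequent rung is 243 mm higher than the one below.

C is a spool: two coaxial disc flanges of radius 103 mm and thickness 11 mm, joined by a core cylinder of radius 61 mm and height 99 mm. The lower flange rests on z = 0 and the three cylinders share a vertical axis.

The ladder is on top of the table. The spool is on the floor beside the table on its −y side.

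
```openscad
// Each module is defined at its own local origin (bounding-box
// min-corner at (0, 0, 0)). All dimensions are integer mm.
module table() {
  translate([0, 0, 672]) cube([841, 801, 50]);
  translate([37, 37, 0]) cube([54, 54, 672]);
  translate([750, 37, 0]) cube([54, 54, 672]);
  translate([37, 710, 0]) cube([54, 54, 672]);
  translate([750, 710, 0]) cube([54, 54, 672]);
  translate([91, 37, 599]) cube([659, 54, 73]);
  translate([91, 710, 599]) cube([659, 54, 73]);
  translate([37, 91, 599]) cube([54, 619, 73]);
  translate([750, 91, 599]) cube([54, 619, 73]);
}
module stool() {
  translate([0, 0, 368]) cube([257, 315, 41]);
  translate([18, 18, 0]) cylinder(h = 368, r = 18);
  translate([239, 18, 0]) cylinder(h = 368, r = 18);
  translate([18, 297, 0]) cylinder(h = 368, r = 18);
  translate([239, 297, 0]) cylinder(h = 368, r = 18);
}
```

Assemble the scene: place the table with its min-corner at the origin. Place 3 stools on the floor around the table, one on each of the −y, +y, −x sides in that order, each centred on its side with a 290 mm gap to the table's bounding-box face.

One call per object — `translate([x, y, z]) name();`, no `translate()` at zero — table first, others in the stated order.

table();
translate([292, -605, 0]) stool();
translate([292, 1091, 0]) stool();
translate([-547, 243, 0]) stool();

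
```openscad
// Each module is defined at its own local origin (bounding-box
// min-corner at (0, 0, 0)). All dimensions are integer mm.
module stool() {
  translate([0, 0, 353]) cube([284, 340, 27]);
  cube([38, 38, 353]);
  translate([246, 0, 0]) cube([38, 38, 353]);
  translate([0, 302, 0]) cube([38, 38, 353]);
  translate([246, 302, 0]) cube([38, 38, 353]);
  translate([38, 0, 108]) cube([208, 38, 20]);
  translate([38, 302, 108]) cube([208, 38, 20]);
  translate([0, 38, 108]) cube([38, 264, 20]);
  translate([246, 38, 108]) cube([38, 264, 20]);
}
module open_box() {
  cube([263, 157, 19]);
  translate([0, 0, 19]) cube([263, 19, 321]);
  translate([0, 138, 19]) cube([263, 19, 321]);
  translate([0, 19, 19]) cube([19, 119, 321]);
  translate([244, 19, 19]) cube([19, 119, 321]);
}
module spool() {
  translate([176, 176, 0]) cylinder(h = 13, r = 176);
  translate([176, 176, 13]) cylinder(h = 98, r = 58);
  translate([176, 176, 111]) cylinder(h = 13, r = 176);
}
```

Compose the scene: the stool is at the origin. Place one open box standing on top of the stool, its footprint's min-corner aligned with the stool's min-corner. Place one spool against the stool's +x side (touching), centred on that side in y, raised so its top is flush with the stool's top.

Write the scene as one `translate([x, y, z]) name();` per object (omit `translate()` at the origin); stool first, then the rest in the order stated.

stool();
translate([0, 0, 380]) open_box();
translate([284, -6, 256]) spool();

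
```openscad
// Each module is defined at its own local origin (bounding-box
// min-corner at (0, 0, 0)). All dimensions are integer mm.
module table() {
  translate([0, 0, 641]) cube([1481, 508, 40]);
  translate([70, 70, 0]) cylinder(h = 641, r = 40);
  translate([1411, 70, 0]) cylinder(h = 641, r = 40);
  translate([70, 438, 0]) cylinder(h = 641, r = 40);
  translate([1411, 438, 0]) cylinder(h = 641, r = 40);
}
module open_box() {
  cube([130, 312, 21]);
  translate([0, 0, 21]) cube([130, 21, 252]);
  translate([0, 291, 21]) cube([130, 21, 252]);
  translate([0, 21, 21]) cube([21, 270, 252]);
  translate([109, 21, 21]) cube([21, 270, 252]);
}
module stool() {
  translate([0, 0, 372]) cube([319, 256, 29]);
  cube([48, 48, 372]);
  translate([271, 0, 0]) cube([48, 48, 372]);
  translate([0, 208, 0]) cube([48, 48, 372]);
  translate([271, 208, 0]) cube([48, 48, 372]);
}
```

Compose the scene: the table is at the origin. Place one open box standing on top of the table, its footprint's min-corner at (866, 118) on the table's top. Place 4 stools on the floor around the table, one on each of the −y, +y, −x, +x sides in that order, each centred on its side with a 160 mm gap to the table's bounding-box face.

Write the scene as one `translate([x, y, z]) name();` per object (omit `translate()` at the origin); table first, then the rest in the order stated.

table();
translate([866, 118, 681]) open_box();
translate([581, -416, 0]) stool();
translate([581, 668, 0]) stool();
translate([-479, 126, 0]) stool();
translate([1641, 126, 0]) stool();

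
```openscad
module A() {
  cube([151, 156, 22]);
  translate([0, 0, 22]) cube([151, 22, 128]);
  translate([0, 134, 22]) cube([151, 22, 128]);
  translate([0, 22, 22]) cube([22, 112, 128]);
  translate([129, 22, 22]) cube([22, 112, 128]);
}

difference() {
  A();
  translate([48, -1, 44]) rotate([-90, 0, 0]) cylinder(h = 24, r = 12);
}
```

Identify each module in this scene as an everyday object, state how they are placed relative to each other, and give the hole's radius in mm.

A is an open box. The open box has a circular hole through its front wall. The hole's radius is 12 mm.

The subtracted cylinder has r = 12 mm.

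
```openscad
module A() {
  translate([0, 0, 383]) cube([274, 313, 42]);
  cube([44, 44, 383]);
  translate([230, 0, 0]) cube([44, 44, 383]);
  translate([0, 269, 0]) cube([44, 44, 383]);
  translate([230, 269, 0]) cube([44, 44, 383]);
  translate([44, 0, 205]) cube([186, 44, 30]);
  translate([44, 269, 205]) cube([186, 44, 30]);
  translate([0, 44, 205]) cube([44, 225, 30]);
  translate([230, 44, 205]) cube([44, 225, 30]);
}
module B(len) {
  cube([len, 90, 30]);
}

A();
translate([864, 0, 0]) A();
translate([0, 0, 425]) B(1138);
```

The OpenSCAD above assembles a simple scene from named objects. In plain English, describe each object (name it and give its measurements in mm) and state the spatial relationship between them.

A is a four-legged stool. The seat is a 274×313×42 mm slab whose top surface is at z = 425 mm; four square legs, each 44×44 mm in cross-section, run from the floor (z = 0) to the underside of the seat, each flush with a corner of the seat. Four stretchers, 44 mm wide and 30 mm tall, connect adjacent legs with their undersides at z = 205 mm, each running between the inner faces of the legs it joins and aligned with the legs' outer faces on the other axis.

B is a rectangular beam 1138 mm long (x), 90 mm deep (y), 30 mm thick (z).

The beam spans the tops of two stools placed 590 mm apart, resting at z = 425 mm.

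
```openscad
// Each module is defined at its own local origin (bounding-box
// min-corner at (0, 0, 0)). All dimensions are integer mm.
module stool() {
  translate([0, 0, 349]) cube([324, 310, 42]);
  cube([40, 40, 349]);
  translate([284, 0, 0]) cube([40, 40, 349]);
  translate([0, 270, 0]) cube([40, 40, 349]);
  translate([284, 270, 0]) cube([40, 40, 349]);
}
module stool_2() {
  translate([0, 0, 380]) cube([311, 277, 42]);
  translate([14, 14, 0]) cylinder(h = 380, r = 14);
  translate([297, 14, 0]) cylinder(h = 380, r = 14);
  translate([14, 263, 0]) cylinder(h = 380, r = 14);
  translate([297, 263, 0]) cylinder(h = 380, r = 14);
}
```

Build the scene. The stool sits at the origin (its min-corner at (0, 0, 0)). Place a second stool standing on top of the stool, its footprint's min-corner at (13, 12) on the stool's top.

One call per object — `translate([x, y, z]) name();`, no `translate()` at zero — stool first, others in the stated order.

stool();
translate([13, 12, 391]) stool_2();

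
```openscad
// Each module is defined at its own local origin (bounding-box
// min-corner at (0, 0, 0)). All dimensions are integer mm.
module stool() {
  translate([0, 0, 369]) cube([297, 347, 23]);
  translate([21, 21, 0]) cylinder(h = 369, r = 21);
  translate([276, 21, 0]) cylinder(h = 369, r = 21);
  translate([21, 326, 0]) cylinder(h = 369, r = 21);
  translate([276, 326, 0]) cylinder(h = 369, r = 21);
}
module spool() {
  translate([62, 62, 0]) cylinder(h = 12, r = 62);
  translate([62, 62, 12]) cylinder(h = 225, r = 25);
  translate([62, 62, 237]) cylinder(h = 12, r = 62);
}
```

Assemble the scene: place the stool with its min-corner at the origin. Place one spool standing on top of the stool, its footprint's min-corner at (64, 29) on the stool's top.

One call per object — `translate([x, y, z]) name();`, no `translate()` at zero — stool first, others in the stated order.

stool();
translate([64, 29, 392]) spool();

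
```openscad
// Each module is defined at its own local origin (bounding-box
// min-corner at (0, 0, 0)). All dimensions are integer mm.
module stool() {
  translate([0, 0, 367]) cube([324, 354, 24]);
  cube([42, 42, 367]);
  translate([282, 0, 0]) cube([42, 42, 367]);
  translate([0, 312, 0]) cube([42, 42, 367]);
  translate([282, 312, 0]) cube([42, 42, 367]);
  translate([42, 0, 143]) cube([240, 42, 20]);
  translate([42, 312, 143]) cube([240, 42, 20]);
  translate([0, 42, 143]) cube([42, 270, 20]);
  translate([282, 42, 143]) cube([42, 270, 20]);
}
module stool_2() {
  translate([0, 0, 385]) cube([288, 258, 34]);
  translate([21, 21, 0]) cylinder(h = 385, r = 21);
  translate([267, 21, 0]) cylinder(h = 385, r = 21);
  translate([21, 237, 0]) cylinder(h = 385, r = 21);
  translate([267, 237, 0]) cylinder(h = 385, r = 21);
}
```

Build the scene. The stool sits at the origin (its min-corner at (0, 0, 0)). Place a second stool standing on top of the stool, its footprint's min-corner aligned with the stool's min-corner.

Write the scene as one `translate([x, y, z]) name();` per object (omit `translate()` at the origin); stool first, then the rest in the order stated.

stool();
translate([0, 0, 391]) stool_2();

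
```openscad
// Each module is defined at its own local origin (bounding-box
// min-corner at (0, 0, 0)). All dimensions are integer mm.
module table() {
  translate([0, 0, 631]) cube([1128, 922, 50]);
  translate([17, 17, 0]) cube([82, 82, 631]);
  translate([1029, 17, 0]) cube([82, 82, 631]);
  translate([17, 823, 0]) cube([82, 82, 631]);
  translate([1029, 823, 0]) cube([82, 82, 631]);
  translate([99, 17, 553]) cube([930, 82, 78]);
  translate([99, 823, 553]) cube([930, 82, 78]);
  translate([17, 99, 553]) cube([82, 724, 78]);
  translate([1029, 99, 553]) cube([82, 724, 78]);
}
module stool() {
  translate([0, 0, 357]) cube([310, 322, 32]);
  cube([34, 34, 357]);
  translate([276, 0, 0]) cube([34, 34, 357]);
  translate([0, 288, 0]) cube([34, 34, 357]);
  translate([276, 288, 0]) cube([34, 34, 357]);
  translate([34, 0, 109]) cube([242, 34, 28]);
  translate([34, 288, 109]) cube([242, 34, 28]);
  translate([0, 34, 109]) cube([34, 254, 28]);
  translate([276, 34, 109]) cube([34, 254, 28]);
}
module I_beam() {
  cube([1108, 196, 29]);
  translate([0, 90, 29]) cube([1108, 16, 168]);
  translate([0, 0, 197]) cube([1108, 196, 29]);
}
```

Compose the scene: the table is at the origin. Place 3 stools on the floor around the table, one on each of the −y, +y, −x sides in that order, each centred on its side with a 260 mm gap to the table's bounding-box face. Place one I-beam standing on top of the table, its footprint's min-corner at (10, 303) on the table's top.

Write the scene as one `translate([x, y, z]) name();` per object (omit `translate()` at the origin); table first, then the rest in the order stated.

table();
translate([409, -582, 0]) stool();
translate([409, 1182, 0]) stool();
translate([-570, 300, 0]) stool();
translate([10, 303, 681]) I_beam();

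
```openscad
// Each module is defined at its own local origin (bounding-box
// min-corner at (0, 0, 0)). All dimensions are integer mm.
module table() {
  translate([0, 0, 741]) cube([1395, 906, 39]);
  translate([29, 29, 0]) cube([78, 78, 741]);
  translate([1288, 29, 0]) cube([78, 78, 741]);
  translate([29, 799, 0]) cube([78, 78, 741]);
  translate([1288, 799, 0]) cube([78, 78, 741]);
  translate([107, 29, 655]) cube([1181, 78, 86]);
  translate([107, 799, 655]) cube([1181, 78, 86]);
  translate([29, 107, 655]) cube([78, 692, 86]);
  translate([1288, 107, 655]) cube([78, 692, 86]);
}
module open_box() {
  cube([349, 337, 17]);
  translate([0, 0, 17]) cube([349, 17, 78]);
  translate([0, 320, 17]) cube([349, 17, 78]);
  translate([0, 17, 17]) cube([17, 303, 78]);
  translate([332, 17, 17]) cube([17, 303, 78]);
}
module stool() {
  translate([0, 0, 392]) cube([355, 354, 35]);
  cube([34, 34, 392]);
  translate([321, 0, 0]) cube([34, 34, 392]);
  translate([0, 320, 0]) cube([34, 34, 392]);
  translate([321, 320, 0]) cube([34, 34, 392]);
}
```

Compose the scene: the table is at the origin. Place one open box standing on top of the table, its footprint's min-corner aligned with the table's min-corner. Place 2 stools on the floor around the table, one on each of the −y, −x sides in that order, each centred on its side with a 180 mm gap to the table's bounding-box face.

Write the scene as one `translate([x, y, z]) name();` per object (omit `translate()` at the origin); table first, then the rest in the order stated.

table();
translate([0, 0, 780]) open_box();
translate([520, -534, 0]) stool();
translate([-535, 276, 0]) stool();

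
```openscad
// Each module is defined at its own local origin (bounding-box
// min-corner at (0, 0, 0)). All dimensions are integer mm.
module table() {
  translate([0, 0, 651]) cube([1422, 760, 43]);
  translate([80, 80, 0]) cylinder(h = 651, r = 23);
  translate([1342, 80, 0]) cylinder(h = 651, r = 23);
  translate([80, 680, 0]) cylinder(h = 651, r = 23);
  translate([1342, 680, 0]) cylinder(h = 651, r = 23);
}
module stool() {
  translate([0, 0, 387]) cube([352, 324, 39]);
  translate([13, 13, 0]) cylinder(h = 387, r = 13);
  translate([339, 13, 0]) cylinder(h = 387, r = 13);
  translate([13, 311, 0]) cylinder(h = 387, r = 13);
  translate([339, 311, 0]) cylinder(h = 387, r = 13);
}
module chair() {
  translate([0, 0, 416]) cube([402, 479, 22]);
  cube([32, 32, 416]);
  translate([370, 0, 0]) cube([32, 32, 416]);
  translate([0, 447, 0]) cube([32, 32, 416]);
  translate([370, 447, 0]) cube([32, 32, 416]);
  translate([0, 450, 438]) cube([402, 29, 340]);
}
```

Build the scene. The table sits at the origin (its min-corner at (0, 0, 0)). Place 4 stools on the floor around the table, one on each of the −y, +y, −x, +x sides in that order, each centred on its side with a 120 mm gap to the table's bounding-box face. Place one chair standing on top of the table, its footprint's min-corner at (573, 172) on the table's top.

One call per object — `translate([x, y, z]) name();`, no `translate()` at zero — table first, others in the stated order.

table();
translate([535, -444, 0]) stool();
translate([535, 880, 0]) stool();
translate([-472, 218, 0]) stool();
translate([1542, 218, 0]) stool();
translate([573, 172, 694]) chair();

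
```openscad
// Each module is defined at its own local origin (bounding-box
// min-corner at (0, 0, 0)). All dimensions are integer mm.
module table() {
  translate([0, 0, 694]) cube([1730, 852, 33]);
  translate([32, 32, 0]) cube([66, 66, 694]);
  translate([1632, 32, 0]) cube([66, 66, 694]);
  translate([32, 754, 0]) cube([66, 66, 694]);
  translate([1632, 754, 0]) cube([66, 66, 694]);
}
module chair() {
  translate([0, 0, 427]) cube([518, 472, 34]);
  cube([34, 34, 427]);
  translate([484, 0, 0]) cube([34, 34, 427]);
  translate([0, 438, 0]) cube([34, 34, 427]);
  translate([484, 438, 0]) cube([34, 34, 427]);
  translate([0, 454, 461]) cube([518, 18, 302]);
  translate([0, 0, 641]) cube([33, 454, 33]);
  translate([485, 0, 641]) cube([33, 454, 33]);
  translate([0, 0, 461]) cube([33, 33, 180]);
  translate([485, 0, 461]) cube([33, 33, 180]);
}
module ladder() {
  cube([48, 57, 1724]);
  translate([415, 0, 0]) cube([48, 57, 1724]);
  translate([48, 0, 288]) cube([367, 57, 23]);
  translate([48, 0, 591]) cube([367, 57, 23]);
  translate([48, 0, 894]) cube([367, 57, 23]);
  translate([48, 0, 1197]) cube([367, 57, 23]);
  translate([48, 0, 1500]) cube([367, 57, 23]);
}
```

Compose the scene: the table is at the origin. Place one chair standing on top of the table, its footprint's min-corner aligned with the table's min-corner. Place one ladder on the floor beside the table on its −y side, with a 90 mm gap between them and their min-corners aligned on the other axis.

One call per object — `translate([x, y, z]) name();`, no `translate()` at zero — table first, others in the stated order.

table();
translate([0, 0, 727]) chair();
translate([0, -147, 0]) ladder();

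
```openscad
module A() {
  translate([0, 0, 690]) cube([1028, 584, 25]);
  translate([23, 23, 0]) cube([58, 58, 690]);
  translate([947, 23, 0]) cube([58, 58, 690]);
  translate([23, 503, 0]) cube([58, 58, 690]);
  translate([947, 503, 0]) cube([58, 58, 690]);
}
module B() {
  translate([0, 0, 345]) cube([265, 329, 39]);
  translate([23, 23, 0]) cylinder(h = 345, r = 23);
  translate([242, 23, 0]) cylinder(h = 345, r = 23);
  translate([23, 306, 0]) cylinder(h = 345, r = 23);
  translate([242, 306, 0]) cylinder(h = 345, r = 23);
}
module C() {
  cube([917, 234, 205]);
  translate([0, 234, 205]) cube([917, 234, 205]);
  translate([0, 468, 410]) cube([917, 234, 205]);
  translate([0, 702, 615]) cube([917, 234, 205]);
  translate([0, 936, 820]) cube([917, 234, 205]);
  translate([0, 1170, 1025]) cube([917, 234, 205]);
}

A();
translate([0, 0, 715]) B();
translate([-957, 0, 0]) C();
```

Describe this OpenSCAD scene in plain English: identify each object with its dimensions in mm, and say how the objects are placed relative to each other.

A is a rectangular dining table. The top is 1028×584×25 mm with its upper surface at z = 715 mm. It stands on four 58×58 mm square legs, each inset 23 mm from the nearest pair of top edges, running from the floor to the underside of the top.

B is a four-legged stool. The seat is 265×329 mm, 39 mm thick, top at z = 384 mm. It stands on four round legs, each 46 mm in diameter, from z = 0 to the seat underside, each leg's axis is inset half a diameter from the nearest pair of seat edges (so the leg's bounding box is flush with the corner).

C is a run of 6 identical solid stair steps. Each tread is 917×234 mm and each step block is 205 mm high. Step 1 rests on the floor; step k is offset from step 1 by (k−1)×234 mm in y and (k−1)×205 mm in z.

The stool is on top of the table. The staircase is on the floor beside the table on its −x side.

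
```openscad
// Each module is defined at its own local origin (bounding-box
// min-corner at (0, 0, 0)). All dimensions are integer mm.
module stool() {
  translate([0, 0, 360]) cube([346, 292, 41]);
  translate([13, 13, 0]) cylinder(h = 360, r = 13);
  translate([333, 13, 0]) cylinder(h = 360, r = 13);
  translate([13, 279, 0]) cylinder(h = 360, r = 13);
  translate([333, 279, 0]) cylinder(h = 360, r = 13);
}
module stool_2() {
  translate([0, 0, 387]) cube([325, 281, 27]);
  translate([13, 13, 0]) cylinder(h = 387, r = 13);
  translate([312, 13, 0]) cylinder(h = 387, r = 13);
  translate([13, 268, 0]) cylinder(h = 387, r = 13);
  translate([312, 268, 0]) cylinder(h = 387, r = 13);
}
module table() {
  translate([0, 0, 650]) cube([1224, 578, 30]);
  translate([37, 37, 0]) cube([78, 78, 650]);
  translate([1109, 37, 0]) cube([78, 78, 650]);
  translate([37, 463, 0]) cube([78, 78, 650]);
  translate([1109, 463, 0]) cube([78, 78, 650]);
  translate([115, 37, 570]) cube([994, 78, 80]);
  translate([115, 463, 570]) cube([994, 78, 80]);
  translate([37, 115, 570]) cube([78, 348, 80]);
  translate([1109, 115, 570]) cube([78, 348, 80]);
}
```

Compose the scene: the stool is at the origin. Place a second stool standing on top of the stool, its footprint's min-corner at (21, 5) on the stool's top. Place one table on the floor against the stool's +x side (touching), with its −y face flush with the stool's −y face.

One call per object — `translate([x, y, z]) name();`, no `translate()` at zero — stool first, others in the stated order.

stool();
translate([21, 5, 401]) stool_2();
translate([346, 0, 0]) table();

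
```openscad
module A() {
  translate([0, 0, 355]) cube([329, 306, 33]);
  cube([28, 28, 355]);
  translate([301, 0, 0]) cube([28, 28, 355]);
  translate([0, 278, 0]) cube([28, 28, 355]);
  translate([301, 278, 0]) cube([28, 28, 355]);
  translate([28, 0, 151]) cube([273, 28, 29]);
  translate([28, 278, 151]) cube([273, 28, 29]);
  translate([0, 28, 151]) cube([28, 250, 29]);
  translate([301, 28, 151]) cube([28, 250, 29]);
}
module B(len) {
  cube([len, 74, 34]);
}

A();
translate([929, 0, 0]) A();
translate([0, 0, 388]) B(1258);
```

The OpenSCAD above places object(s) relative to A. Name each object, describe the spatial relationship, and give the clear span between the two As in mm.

Second stool starts at x = 929; first ends at x = 329; clear span = 929 − 329 = 600 mm.

A is a stool. B is a beam. A beam spans the tops of two stools. The clear span between the two stools is 600 mm.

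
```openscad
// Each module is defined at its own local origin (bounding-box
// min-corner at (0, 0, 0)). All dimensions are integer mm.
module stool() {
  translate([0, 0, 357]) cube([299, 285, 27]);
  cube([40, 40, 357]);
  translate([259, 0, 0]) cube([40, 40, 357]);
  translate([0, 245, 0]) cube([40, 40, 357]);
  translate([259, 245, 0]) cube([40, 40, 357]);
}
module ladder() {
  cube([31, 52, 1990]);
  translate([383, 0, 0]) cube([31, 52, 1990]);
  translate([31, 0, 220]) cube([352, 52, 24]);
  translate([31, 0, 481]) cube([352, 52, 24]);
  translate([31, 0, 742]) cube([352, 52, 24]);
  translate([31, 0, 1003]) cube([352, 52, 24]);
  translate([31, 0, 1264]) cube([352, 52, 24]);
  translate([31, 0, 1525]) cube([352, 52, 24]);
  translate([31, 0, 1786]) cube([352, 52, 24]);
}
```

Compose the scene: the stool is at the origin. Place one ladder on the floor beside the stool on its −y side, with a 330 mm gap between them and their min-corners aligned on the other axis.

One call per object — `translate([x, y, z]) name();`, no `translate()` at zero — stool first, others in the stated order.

stool();
translate([0, -382, 0]) ladder();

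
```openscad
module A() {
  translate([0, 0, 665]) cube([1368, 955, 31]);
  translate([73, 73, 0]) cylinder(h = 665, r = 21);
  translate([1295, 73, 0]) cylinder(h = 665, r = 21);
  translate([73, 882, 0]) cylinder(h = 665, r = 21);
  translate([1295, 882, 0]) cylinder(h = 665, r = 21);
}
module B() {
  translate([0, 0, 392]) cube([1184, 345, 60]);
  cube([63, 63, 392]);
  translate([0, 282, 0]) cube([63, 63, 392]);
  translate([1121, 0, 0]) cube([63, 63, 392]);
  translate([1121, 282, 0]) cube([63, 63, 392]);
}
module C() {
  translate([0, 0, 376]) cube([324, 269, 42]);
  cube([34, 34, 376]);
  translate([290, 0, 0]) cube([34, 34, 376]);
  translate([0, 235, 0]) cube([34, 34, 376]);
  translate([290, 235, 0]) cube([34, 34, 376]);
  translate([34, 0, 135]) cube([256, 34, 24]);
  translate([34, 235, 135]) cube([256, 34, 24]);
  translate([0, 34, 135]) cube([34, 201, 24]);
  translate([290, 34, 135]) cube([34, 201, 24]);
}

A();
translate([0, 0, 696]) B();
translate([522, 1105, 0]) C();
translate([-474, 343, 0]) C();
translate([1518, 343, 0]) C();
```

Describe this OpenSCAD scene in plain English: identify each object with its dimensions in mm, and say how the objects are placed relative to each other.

A is a rectangular dining table. The top is 1368×955×31 mm with its upper surface at z = 696 mm. It stands on four round legs of 42 mm diameter, each leg's bounding box inset 52 mm from the nearest pair of top edges, running from the floor to the underside of the top.

B is a long wooden bench with a 1184 mm (x) × 345 mm (y) seat, 60 mm thick, its top surface 452 mm above the floor. Four 63 mm square legs at the seat corners, flush with the edges, run from z = 0 to the seat underside.

C is a four-legged stool. The seat is a 324×269×42 mm slab whose top surface is at z = 418 mm; four square legs, each 34×34 mm in cross-section, run from the floor (z = 0) to the underside of the seat, each flush with a corner of the seat. Four stretchers, 34 mm wide and 24 mm tall, connect adjacent legs with their undersides at z = 135 mm, each running between the inner faces of the legs it joins and aligned with the legs' outer faces on the other axis.

The bench is on top of the table. Three stools sit around the table at the +y, −x, +x sides.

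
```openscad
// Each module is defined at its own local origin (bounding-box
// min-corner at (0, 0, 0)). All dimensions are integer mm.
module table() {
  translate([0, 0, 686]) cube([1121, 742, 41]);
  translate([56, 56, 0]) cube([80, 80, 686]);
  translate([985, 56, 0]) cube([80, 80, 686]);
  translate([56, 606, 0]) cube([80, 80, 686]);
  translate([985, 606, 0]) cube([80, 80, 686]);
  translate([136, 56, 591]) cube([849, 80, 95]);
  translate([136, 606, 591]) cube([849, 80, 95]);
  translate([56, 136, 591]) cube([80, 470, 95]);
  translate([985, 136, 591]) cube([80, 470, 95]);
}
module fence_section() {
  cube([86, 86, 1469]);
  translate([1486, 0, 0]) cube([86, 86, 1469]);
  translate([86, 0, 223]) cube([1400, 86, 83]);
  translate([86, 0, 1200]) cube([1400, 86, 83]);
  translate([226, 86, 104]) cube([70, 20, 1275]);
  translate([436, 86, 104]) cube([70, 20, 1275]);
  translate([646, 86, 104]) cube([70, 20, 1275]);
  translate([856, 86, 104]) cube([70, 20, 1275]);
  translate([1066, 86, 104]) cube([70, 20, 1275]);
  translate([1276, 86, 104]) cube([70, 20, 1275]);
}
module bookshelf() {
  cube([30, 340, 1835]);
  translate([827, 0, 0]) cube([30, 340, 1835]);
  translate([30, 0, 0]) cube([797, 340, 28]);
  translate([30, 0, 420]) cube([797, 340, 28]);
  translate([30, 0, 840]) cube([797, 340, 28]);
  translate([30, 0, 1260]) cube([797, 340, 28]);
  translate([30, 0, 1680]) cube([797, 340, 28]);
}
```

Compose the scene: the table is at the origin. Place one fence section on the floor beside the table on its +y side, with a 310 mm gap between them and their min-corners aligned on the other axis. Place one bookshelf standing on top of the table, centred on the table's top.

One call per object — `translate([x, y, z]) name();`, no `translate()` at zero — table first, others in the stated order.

table();
translate([0, 1052, 0]) fence_section();
translate([132, 201, 727]) bookshelf();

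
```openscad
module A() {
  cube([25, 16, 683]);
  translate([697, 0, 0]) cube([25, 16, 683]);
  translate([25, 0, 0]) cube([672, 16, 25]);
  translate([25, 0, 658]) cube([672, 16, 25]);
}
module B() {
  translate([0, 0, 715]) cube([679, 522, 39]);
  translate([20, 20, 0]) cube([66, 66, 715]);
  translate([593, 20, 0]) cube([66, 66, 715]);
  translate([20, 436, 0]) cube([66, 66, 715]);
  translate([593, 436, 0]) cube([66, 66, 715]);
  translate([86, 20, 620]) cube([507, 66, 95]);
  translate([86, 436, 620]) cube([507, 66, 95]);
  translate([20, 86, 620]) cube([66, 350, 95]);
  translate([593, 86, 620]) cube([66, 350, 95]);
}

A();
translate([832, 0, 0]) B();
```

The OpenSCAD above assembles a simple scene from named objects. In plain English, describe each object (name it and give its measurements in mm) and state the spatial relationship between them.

A is a rectangular picture frame lying in the x–z plane (depth along y). The opening is 672 mm wide (x) by 633 mm tall (z), surrounded by a border 25 mm wide on all four sides. The frame is 16 mm deep and is made of two full-height vertical stiles with two horizontal rails fitted between them.

B is a table with a 679×522 mm rectangular top, 39 mm thick, top surface at z = 754 mm, supported by four 66×66 mm square legs, each inset 20 mm from the nearest pair of top edges, running from the floor. Four apron rails, 66 mm thick and 95 mm tall, run between adjacent legs with their top edges flush with the underside of the top and their outer faces flush with the legs' outer faces.

The table is on the floor beside the picture frame on its +x side.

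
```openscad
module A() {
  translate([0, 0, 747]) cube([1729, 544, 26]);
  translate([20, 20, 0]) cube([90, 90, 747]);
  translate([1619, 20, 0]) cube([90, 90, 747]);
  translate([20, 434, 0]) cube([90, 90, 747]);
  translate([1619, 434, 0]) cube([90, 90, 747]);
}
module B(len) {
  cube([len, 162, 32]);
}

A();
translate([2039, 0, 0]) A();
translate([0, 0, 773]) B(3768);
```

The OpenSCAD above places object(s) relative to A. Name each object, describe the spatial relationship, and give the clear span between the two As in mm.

Second table starts at x = 2039; first ends at x = 1729; clear span = 2039 − 1729 = 310 mm.

A is a table. B is a beam. A beam spans the tops of two tables. The clear span between the two tables is 310 mm.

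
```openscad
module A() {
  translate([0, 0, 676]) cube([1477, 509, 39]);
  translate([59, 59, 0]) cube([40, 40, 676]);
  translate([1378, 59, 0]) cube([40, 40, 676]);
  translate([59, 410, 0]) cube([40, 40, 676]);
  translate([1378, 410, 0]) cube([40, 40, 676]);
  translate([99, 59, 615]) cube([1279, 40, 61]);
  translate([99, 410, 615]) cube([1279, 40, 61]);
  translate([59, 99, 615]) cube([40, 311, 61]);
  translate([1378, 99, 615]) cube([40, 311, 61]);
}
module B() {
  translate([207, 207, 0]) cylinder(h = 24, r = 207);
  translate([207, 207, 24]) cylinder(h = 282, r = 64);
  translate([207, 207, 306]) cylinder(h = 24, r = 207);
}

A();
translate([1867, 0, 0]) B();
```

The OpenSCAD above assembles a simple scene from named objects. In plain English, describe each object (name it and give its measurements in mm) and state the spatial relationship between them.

A is a table: top 1477 mm (x) × 509 mm (y), 39 mm thick, upper face at z = 715 mm, on four 40×40 mm square legs, each inset 59 mm from the nearest pair of top edges, running from z = 0 to the bottom of the top. Four apron rails, 40 mm thick and 61 mm tall, run between adjacent legs with their top edges flush with the underside of the top and their outer faces flush with the legs' outer faces.

B is a spool: two coaxial disc flanges of radius 207 mm and thickness 24 mm, joined by a core cylinder of radius 64 mm and height 282 mm. The lower flange rests on z = 0 and the three cylinders share a vertical axis.

The spool is on the floor beside the table on its +x side.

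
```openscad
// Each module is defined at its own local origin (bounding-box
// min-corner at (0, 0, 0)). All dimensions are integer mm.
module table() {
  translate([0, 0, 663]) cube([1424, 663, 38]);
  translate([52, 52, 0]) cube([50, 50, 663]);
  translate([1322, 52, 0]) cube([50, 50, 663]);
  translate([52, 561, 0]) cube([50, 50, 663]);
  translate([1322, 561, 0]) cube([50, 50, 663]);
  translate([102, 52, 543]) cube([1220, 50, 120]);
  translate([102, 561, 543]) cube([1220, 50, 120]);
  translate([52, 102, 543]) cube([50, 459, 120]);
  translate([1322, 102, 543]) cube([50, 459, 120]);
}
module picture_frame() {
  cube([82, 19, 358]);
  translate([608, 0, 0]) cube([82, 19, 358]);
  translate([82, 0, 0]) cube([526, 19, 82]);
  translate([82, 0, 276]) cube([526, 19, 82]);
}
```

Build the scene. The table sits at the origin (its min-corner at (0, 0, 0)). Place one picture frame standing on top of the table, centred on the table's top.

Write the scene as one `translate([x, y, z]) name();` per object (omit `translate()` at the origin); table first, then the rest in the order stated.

table();
translate([367, 322, 701]) picture_frame();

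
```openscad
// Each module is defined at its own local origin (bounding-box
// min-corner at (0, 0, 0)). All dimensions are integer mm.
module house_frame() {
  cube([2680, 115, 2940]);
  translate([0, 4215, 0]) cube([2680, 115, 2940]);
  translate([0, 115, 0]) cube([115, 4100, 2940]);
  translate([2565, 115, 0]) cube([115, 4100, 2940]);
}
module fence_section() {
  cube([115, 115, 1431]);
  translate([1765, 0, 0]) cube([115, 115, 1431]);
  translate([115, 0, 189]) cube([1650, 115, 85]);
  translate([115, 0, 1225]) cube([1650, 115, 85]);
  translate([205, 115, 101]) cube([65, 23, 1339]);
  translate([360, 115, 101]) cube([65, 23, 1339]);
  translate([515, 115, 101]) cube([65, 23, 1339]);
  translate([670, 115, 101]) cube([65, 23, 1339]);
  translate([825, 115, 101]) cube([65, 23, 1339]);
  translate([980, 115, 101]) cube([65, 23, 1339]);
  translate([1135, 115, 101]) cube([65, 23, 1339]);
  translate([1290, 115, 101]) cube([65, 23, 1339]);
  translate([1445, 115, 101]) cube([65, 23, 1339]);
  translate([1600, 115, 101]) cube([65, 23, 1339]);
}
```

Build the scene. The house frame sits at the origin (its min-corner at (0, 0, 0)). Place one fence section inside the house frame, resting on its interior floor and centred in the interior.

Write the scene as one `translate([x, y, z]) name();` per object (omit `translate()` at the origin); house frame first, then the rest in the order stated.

house_frame();
translate([400, 2096, 0]) fence_section();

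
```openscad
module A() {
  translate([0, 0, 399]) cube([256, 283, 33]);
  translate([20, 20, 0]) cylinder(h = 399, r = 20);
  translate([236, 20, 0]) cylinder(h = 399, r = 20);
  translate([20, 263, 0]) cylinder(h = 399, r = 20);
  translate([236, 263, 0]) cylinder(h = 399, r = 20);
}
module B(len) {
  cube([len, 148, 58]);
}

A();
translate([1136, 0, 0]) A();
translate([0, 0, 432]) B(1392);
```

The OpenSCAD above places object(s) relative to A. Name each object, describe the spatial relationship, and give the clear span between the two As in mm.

A is a stool. B is a beam. A beam spans the tops of two stools. The clear span between the two stools is 880 mm.

Second stool starts at x = 1136; first ends at x = 256; clear span = 1136 − 256 = 880 mm.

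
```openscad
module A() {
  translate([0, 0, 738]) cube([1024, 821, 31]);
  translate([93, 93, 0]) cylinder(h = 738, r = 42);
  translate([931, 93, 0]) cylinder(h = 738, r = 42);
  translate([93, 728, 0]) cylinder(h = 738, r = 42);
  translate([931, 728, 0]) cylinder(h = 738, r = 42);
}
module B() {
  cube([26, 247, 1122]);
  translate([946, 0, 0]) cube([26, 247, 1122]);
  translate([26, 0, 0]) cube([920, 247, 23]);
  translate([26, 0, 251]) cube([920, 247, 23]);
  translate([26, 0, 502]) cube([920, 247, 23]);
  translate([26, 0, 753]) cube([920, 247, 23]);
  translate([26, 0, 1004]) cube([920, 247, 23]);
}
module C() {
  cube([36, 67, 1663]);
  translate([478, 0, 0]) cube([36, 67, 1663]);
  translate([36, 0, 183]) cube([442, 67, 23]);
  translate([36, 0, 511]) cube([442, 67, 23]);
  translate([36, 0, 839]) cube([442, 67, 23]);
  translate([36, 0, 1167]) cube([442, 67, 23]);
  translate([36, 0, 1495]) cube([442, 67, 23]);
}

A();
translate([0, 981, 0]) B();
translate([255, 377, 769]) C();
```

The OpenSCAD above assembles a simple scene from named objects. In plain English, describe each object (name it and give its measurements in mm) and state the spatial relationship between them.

A is a table with a 1024×821 mm rectangular top, 31 mm thick, top surface at z = 769 mm, supported by four round legs of 84 mm diameter, each leg's bounding box inset 51 mm from the nearest pair of top edges, running from the floor.

B is an open bookshelf. Two side panels, each 26 mm thick, 247 mm deep and 1122 mm tall, stand 972 mm apart (outside-to-outside). Between them sit 5 shelves, each 23 mm thick and 247 mm deep, spanning the full gap between the sides. The bottom shelf rests on the floor (its underside at z = 0) and the clear gap between one shelf's top and the next shelf's underside is 228 mm.

C is a wooden ladder with two side rails of 36×67 mm section and 1663 mm height, set 514 mm apart overall. Between them run 5 rectangular rungs (67 mm deep, 23 mm thick), front faces flush with the rails' −y face. The bottom of the first rung is 183 mm above the floor and each subsequent rung is 328 mm higher than the one below.

The bookshelf is on the floor beside the table on its +y side. The ladder is on top of the table, centred.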